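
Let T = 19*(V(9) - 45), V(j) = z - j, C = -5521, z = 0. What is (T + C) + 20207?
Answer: 13660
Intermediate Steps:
V(j) = -j (V(j) = 0 - j = -j)
T = -1026 (T = 19*(-1*9 - 45) = 19*(-9 - 45) = 19*(-54) = -1026)
(T + C) + 20207 = (-1026 - 5521) + 20207 = -6547 + 20207 = 13660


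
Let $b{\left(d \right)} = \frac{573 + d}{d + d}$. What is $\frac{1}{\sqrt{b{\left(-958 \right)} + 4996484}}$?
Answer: $\frac{2 \sqrt{4585593326191}}{9573263729} \approx 0.00044737$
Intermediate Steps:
$b{\left(d \right)} = \frac{573 + d}{2 d}$
$\frac{1}{\sqrt{b{\left(-958 \right)} + 4996484}} = \frac{1}{\sqrt{\frac{573 - 958}{2 \left(-958\right)} + 4996484}} = \frac{1}{\sqrt{\frac{1}{2} \left(- \frac{1}{958}\right) \left(-385\right) + 4996484}} = \frac{1}{\sqrt{\frac{385}{1916} + 4996484}} = \frac{1}{\sqrt{\frac{9573263729}{1916}}} = \frac{1}{\frac{1}{958} \sqrt{4585593326191}} = \frac{2 \sqrt{4585593326191}}{9573263729}$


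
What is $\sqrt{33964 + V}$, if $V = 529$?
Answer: $\sqrt{34493} \approx 185.72$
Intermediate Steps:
$\sqrt{33964 + V} = \sqrt{33964 + 529} = \sqrt{34493}$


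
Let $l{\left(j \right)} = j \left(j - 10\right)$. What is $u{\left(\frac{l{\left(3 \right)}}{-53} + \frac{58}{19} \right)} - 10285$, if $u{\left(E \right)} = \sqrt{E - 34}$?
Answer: $-10285 + \frac{i \sqrt{30980355}}{1007} \approx -10285.0 + 5.5273 i$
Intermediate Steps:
$l{\left(j \right)} = j \left(-10 + j\right)$
$u{\left(E \right)} = \sqrt{-34 + E}$
$u{\left(\frac{l{\left(3 \right)}}{-53} + \frac{58}{19} \right)} - 10285 = \sqrt{-34 + \left(\frac{3 \left(-10 + 3\right)}{-53} + \frac{58}{19}\right)} - 10285 = \sqrt{-34 + \left(3 \left(-7\right) \left(- \frac{1}{53}\right) + 58 \cdot \frac{1}{19}\right)} - 10285 = \sqrt{-34 + \left(\left(-21\right) \left(- \frac{1}{53}\right) + \frac{58}{19}\right)} - 10285 = \sqrt{-34 + \left(\frac{21}{53} + \frac{58}{19}\right)} - 10285 = \sqrt{-34 + \frac{3473}{1007}} - 10285 = \sqrt{- \frac{30765}{1007}} - 10285 = \frac{i \sqrt{30980355}}{1007} - 10285 = -10285 + \frac{i \sqrt{30980355}}{1007}$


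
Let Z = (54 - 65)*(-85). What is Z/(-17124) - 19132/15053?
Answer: -341690923/257767572 ≈ -1.3256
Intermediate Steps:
Z = 935 (Z = -11*(-85) = 935)
Z/(-17124) - 19132/15053 = 935/(-17124) - 19132/15053 = 935*(-1/17124) - 19132*1/15053 = -935/17124 - 19132/15053 = -341690923/257767572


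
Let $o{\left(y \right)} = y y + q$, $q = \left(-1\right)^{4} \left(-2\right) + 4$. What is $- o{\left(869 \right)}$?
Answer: $-755163$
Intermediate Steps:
$q = 2$ ($q = 1 \left(-2\right) + 4 = -2 + 4 = 2$)
$o{\left(y \right)} = 2 + y^{2}$ ($o{\left(y \right)} = y y + 2 = y^{2} + 2 = 2 + y^{2}$)
$- o{\left(869 \right)} = - (2 + 869^{2}) = - (2 + 755161) = \left(-1\right) 755163 = -755163$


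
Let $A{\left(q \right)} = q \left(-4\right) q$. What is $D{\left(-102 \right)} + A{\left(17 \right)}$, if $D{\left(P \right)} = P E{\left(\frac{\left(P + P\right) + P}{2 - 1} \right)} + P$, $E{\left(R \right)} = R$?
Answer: $29954$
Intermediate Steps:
$D{\left(P \right)} = P + 3 P^{2}$ ($D{\left(P \right)} = P \frac{\left(P + P\right) + P}{2 - 1} + P = P \frac{2 P + P}{1} + P = P 3 P 1 + P = P 3 P + P = 3 P^{2} + P = P + 3 P^{2}$)
$A{\left(q \right)} = - 4 q^{2}$ ($A{\left(q \right)} = - 4 q q = - 4 q^{2}$)
$D{\left(-102 \right)} + A{\left(17 \right)} = - 102 \left(1 + 3 \left(-102\right)\right) - 4 \cdot 17^{2} = - 102 \left(1 - 306\right) - 1156 = \left(-102\right) \left(-305\right) - 1156 = 31110 - 1156 = 29954$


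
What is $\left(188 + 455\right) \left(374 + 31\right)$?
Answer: $260415$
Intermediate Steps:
$\left(188 + 455\right) \left(374 + 31\right) = 643 \cdot 405 = 260415$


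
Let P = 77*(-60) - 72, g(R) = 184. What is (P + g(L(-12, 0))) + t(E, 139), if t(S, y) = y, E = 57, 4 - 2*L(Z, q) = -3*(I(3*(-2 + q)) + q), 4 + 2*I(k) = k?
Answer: -4369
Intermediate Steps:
I(k) = -2 + k/2
L(Z, q) = -11/2 + 15*q/4 (L(Z, q) = 2 - (-3)*((-2 + (3*(-2 + q))/2) + q)/2 = 2 - (-3)*((-2 + (-6 + 3*q)/2) + q)/2 = 2 - (-3)*((-2 + (-3 + 3*q/2)) + q)/2 = 2 - (-3)*((-5 + 3*q/2) + q)/2 = 2 - (-3)*(-5 + 5*q/2)/2 = 2 - (15 - 15*q/2)/2 = 2 + (-15/2 + 15*q/4) = -11/2 + 15*q/4)
P = -4692 (P = -4620 - 72 = -4692)
(P + g(L(-12, 0))) + t(E, 139) = (-4692 + 184) + 139 = -4508 + 139 = -4369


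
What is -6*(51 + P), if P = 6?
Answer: -342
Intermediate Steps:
-6*(51 + P) = -6*(51 + 6) = -6*57 = -342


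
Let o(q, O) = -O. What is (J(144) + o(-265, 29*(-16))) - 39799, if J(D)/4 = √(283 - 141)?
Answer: -39335 + 4*√142 ≈ -39287.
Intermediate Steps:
J(D) = 4*√142 (J(D) = 4*√(283 - 141) = 4*√142)
(J(144) + o(-265, 29*(-16))) - 39799 = (4*√142 - 29*(-16)) - 39799 = (4*√142 - 1*(-464)) - 39799 = (4*√142 + 464) - 39799 = (464 + 4*√142) - 39799 = -39335 + 4*√142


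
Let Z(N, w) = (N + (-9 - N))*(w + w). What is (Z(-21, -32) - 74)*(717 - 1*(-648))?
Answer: 685230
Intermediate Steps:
Z(N, w) = -18*w
(Z(-21, -32) - 74)*(717 - 1*(-648)) = (-18*(-32) - 74)*(717 - 1*(-648)) = (576 - 74)*(717 + 648) = 502*1365 = 685230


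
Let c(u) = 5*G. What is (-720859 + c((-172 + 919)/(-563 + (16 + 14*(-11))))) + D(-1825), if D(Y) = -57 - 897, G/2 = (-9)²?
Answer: -721003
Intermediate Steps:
G = 162 (G = 2*(-9)² = 2*81 = 162)
D(Y) = -954
c(u) = 810 (c(u) = 5*162 = 810)
(-720859 + c((-172 + 919)/(-563 + (16 + 14*(-11))))) + D(-1825) = (-720859 + 810) - 954 = -720049 - 954 = -721003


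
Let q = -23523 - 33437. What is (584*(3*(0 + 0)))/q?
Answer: 0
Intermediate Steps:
q = -56960
(584*(3*(0 + 0)))/q = (584*(3*(0 + 0)))/(-56960) = (584*(3*0))*(-1/56960) = (584*0)*(-1/56960) = 0*(-1/56960) = 0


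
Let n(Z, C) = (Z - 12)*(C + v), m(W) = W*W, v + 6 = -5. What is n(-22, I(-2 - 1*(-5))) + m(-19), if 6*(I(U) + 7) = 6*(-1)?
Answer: 1007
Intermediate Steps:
v = -11 (v = -6 - 5 = -11)
m(W) = W**2
I(U) = -8 (I(U) = -7 + (6*(-1))/6 = -7 + (1/6)*(-6) = -7 - 1 = -8)
n(Z, C) = (-12 + Z)*(-11 + C) (n(Z, C) = (Z - 12)*(C - 11) = (-12 + Z)*(-11 + C))
n(-22, I(-2 - 1*(-5))) + m(-19) = (132 - 12*(-8) - 11*(-22) - 8*(-22)) + (-19)**2 = (132 + 96 + 242 + 176) + 361 = 646 + 361 = 1007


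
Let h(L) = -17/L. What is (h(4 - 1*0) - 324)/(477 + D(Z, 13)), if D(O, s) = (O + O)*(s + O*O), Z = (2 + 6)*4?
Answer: -1313/267380 ≈ -0.0049106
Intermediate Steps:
Z = 32 (Z = 8*4 = 32)
D(O, s) = 2*O*(s + O²) (D(O, s) = (2*O)*(s + O²) = 2*O*(s + O²))
(h(4 - 1*0) - 324)/(477 + D(Z, 13)) = (-17/(4 - 1*0) - 324)/(477 + 2*32*(13 + 32²)) = (-17/(4 + 0) - 324)/(477 + 2*32*(13 + 1024)) = (-17/4 - 324)/(477 + 2*32*1037) = (-17*¼ - 324)/(477 + 66368) = (-17/4 - 324)/66845 = -1313/4*1/66845 = -1313/267380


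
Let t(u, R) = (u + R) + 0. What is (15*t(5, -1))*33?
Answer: 1980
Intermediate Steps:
t(u, R) = R + u (t(u, R) = (R + u) + 0 = R + u)
(15*t(5, -1))*33 = (15*(-1 + 5))*33 = (15*4)*33 = 60*33 = 1980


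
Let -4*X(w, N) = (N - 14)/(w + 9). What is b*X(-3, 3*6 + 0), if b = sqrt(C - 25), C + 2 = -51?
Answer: -I*sqrt(78)/6 ≈ -1.472*I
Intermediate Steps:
C = -53 (C = -2 - 51 = -53)
X(w, N) = -(-14 + N)/(4*(9 + w)) (X(w, N) = -(N - 14)/(4*(w + 9)) = -(-14 + N)/(4*(9 + w)))
b = I*sqrt(78) (b = sqrt(-53 - 25) = sqrt(-78) = I*sqrt(78) ≈ 8.8318*I)
b*X(-3, 3*6 + 0) = (I*sqrt(78))*((14 - (3*6 + 0))/(4*(9 - 3))) = (I*sqrt(78))*((1/4)*(14 - (18 + 0))/6) = (I*sqrt(78))*((1/4)*(1/6)*(14 - 1*18)) = (I*sqrt(78))*((1/4)*(1/6)*(14 - 18)) = (I*sqrt(78))*((1/4)*(1/6)*(-4)) = (I*sqrt(78))*(-1/6) = -I*sqrt(78)/6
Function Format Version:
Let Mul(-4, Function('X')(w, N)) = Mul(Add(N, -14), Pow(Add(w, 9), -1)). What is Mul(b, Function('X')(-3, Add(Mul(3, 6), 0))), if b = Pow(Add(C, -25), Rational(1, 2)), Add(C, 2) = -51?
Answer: Mul(Rational(-1, 6), I, Pow(78, Rational(1, 2))) ≈ Mul(-1.4720, I)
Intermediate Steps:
C = -53 (C = Add(-2, -51) = -53)
Function('X')(w, N) = Mul(Rational(-1, 4), Pow(Add(9, w), -1), Add(-14, N)) (Function('X')(w, N) = Mul(Rational(-1, 4), Mul(Add(N, -14), Pow(Add(w, 9), -1))) = Mul(Rational(-1, 4), Mul(Add(-14, N), Pow(Add(9, w), -1))) = Mul(Rational(-1, 4), Mul(Pow(Add(9, w), -1), Add(-14, N))) = Mul(Rational(-1, 4), Pow(Add(9, w), -1), Add(-14, N)))
b = Mul(I, Pow(78, Rational(1, 2))) (b = Pow(Add(-53, -25), Rational(1, 2)) = Pow(-78, Rational(1, 2)) = Mul(I, Pow(78, Rational(1, 2))) ≈ Mul(8.8318, I))
Mul(b, Function('X')(-3, Add(Mul(3, 6), 0))) = Mul(Mul(I, Pow(78, Rational(1, 2))), Mul(Rational(1, 4), Pow(Add(9, -3), -1), Add(14, Mul(-1, Add(Mul(3, 6), 0))))) = Mul(Mul(I, Pow(78, Rational(1, 2))), Mul(Rational(1, 4), Pow(6, -1), Add(14, Mul(-1, Add(18, 0))))) = Mul(Mul(I, Pow(78, Rational(1, 2))), Mul(Rational(1, 4), Rational(1, 6), Add(14, Mul(-1, 18)))) = Mul(Mul(I, Pow(78, Rational(1, 2))), Mul(Rational(1, 4), Rational(1, 6), Add(14, -18))) = Mul(Mul(I, Pow(78, Rational(1, 2))), Mul(Rational(1, 4), Rational(1, 6), -4)) = Mul(Mul(I, Pow(78, Rational(1, 2))), Rational(-1, 6)) = Mul(Rational(-1, 6), I, Pow(78, Rational(1, 2)))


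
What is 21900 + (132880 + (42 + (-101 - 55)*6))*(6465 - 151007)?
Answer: -19077498512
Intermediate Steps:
21900 + (132880 + (42 + (-101 - 55)*6))*(6465 - 151007) = 21900 + (132880 + (42 - 156*6))*(-144542) = 21900 + (132880 + (42 - 936))*(-144542) = 21900 + (132880 - 894)*(-144542) = 21900 + 131986*(-144542) = 21900 - 19077520412 = -19077498512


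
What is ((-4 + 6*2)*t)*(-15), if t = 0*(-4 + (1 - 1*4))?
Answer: 0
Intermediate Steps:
t = 0 (t = 0*(-4 + (1 - 4)) = 0*(-4 - 3) = 0*(-7) = 0)
((-4 + 6*2)*t)*(-15) = ((-4 + 6*2)*0)*(-15) = ((-4 + 12)*0)*(-15) = (8*0)*(-15) = 0*(-15) = 0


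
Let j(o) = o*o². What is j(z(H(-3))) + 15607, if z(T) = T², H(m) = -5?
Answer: 31232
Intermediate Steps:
j(o) = o³
j(z(H(-3))) + 15607 = ((-5)²)³ + 15607 = 25³ + 15607 = 15625 + 15607 = 31232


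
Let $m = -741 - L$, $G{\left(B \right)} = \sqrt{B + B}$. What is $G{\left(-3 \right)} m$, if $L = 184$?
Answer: $- 925 i \sqrt{6} \approx - 2265.8 i$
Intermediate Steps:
$G{\left(B \right)} = \sqrt{2} \sqrt{B}$ ($G{\left(B \right)} = \sqrt{2 B} = \sqrt{2} \sqrt{B}$)
$m = -925$ ($m = -741 - 184 = -925$)
$G{\left(-3 \right)} m = \sqrt{2} \sqrt{-3} \left(-925\right) = \sqrt{2} i \sqrt{3} \left(-925\right) = i \sqrt{6} \left(-925\right) = - 925 i \sqrt{6}$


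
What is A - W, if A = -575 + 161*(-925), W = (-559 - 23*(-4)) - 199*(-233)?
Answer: -195400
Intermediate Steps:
W = 45900 (W = (-559 - 1*(-92)) + 46367 = (-559 + 92) + 46367 = -467 + 46367 = 45900)
A = -149500 (A = -575 - 148925 = -149500)
A - W = -149500 - 1*45900 = -149500 - 45900 = -195400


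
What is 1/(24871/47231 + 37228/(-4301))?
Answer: -203140531/1651345497 ≈ -0.12302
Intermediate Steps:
1/(24871/47231 + 37228/(-4301)) = 1/(24871*(1/47231) + 37228*(-1/4301)) = 1/(24871/47231 - 37228/4301) = 1/(-1651345497/203140531) = -203140531/1651345497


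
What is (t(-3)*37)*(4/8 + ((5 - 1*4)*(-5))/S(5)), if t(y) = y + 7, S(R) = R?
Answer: -74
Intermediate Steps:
t(y) = 7 + y
(t(-3)*37)*(4/8 + ((5 - 1*4)*(-5))/S(5)) = ((7 - 3)*37)*(4/8 + ((5 - 1*4)*(-5))/5) = (4*37)*(4*(⅛) + ((5 - 4)*(-5))*(⅕)) = 148*(½ + (1*(-5))*(⅕)) = 148*(½ - 5*⅕) = 148*(½ - 1) = 148*(-½) = -74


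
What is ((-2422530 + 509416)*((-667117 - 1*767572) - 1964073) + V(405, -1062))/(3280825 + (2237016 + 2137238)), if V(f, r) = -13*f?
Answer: 6502219159603/7655079 ≈ 8.4940e+5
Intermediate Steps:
((-2422530 + 509416)*((-667117 - 1*767572) - 1964073) + V(405, -1062))/(3280825 + (2237016 + 2137238)) = ((-2422530 + 509416)*((-667117 - 1*767572) - 1964073) - 13*405)/(3280825 + (2237016 + 2137238)) = (-1913114*((-667117 - 767572) - 1964073) - 5265)/(3280825 + 4374254) = (-1913114*(-1434689 - 1964073) - 5265)/7655079 = (-1913114*(-3398762) - 5265)*(1/7655079) = (6502219164868 - 5265)*(1/7655079) = 6502219159603*(1/7655079) = 6502219159603/7655079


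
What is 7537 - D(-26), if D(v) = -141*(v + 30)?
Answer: 8101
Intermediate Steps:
D(v) = -4230 - 141*v (D(v) = -141*(30 + v) = -4230 - 141*v)
7537 - D(-26) = 7537 - (-4230 - 141*(-26)) = 7537 - (-4230 + 3666) = 7537 - 1*(-564) = 7537 + 564 = 8101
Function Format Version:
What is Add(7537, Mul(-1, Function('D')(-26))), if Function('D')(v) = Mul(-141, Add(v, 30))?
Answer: 8101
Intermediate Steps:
Function('D')(v) = Add(-4230, Mul(-141, v)) (Function('D')(v) = Mul(-141, Add(30, v)) = Add(-4230, Mul(-141, v)))
Add(7537, Mul(-1, Function('D')(-26))) = Add(7537, Mul(-1, Add(-4230, Mul(-141, -26)))) = Add(7537, Mul(-1, Add(-4230, 3666))) = Add(7537, Mul(-1, -564)) = Add(7537, 564) = 8101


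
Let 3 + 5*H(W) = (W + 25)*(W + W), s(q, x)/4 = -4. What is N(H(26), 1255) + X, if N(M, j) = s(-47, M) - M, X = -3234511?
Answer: -16175284/5 ≈ -3.2351e+6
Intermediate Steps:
s(q, x) = -16 (s(q, x) = 4*(-4) = -16)
H(W) = -3/5 + 2*W*(25 + W)/5 (H(W) = -3/5 + ((W + 25)*(W + W))/5 = -3/5 + ((25 + W)*(2*W))/5 = -3/5 + (2*W*(25 + W))/5 = -3/5 + 2*W*(25 + W)/5)
N(M, j) = -16 - M
N(H(26), 1255) + X = (-16 - (-3/5 + 10*26 + (2/5)*26**2)) - 3234511 = (-16 - (-3/5 + 260 + (2/5)*676)) - 3234511 = (-16 - (-3/5 + 260 + 1352/5)) - 3234511 = (-16 - 1*2649/5) - 3234511 = (-16 - 2649/5) - 3234511 = -2729/5 - 3234511 = -16175284/5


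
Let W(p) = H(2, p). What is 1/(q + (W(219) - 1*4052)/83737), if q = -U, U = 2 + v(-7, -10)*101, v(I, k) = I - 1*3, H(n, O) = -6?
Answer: 83737/84402838 ≈ 0.00099211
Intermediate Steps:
W(p) = -6
v(I, k) = -3 + I (v(I, k) = I - 3 = -3 + I)
U = -1008 (U = 2 + (-3 - 7)*101 = 2 - 10*101 = 2 - 1010 = -1008)
q = 1008 (q = -1*(-1008) = 1008)
1/(q + (W(219) - 1*4052)/83737) = 1/(1008 + (-6 - 1*4052)/83737) = 1/(1008 + (-6 - 4052)*(1/83737)) = 1/(1008 - 4058*1/83737) = 1/(1008 - 4058/83737) = 1/(84402838/83737) = 83737/84402838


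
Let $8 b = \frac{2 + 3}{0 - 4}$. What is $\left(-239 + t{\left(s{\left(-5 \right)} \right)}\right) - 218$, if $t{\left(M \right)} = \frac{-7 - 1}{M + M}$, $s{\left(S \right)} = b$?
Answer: $- \frac{2157}{5} \approx -431.4$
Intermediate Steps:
$b = - \frac{5}{32}$ ($b = \frac{\left(2 + 3\right) \frac{1}{0 - 4}}{8} = \frac{5 \frac{1}{-4}}{8} = \frac{5 \left(- \frac{1}{4}\right)}{8} = \frac{1}{8} \left(- \frac{5}{4}\right) = - \frac{5}{32} \approx -0.15625$)
$s{\left(S \right)} = - \frac{5}{32}$
$t{\left(M \right)} = - \frac{4}{M}$ ($t{\left(M \right)} = - \frac{8}{2 M} = - 8 \frac{1}{2 M} = - \frac{4}{M}$)
$\left(-239 + t{\left(s{\left(-5 \right)} \right)}\right) - 218 = \left(-239 - \frac{4}{- \frac{5}{32}}\right) - 218 = \left(-239 - - \frac{128}{5}\right) - 218 = \left(-239 + \frac{128}{5}\right) - 218 = - \frac{1067}{5} - 218 = - \frac{2157}{5}$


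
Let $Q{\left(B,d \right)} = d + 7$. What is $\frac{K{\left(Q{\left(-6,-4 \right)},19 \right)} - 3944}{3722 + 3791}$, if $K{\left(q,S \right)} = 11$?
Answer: $- \frac{3933}{7513} \approx -0.52349$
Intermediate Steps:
$Q{\left(B,d \right)} = 7 + d$
$\frac{K{\left(Q{\left(-6,-4 \right)},19 \right)} - 3944}{3722 + 3791} = \frac{11 - 3944}{3722 + 3791} = - \frac{3933}{7513}$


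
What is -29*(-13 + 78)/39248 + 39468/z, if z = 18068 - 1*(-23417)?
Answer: 1470840839/1628203280 ≈ 0.90335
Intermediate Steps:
z = 41485 (z = 18068 + 23417 = 41485)
-29*(-13 + 78)/39248 + 39468/z = -29*(-13 + 78)/39248 + 39468/41485 = -29*65*(1/39248) + 39468*(1/41485) = -1885*1/39248 + 39468/41485 = -1885/39248 + 39468/41485 = 1470840839/1628203280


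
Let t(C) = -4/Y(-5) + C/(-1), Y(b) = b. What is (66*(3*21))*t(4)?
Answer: -66528/5 ≈ -13306.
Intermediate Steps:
t(C) = ⅘ - C (t(C) = -4/(-5) + C/(-1) = -4*(-⅕) + C*(-1) = ⅘ - C)
(66*(3*21))*t(4) = (66*(3*21))*(⅘ - 1*4) = (66*63)*(⅘ - 4) = 4158*(-16/5) = -66528/5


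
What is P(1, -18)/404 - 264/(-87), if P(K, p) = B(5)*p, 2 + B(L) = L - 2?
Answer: 17515/5858 ≈ 2.9899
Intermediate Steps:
B(L) = -4 + L (B(L) = -2 + (L - 2) = -2 + (-2 + L) = -4 + L)
P(K, p) = p (P(K, p) = (-4 + 5)*p = 1*p = p)
P(1, -18)/404 - 264/(-87) = -18/404 - 264/(-87) = -18*1/404 - 264*(-1/87) = -9/202 + 88/29 = 17515/5858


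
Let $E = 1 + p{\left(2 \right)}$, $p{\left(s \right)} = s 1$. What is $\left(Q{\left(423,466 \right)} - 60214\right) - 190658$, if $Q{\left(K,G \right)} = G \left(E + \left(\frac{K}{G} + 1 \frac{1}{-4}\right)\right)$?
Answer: $- \frac{498335}{2} \approx -2.4917 \cdot 10^{5}$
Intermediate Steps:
$p{\left(s \right)} = s$
$E = 3$ ($E = 1 + 2 = 3$)
$Q{\left(K,G \right)} = G \left(\frac{11}{4} + \frac{K}{G}\right)$ ($Q{\left(K,G \right)} = G \left(3 + \left(\frac{K}{G} + 1 \frac{1}{-4}\right)\right) = G \left(3 + \left(\frac{K}{G} + 1 \left(- \frac{1}{4}\right)\right)\right) = G \left(3 - \left(\frac{1}{4} - \frac{K}{G}\right)\right) = G \left(\frac{11}{4} + \frac{K}{G}\right)$)
$\left(Q{\left(423,466 \right)} - 60214\right) - 190658 = \left(\left(423 + \frac{11}{4} \cdot 466\right) - 60214\right) - 190658 = \left(\left(423 + \frac{2563}{2}\right) - 60214\right) - 190658 = \left(\frac{3409}{2} - 60214\right) - 190658 = - \frac{117019}{2} - 190658 = - \frac{498335}{2}$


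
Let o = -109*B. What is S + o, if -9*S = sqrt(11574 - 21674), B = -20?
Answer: 2180 - 10*I*sqrt(101)/9 ≈ 2180.0 - 11.167*I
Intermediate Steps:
o = 2180 (o = -109*(-20) = 2180)
S = -10*I*sqrt(101)/9 (S = -sqrt(11574 - 21674)/9 = -10*I*sqrt(101)/9 ≈ -11.167*I)
S + o = -10*I*sqrt(101)/9 + 2180 = 2180 - 10*I*sqrt(101)/9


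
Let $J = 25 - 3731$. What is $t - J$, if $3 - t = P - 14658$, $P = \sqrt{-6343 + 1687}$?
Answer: $18367 - 4 i \sqrt{291} \approx 18367.0 - 68.235 i$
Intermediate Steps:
$J = -3706$ ($J = 25 - 3731 = -3706$)
$P = 4 i \sqrt{291}$ ($P = \sqrt{-4656} = 4 i \sqrt{291} \approx 68.235 i$)
$t = 14661 - 4 i \sqrt{291}$ ($t = 3 - \left(4 i \sqrt{291} - 14658\right) = 3 - \left(-14658 + 4 i \sqrt{291}\right) = 3 + \left(14658 - 4 i \sqrt{291}\right) = 14661 - 4 i \sqrt{291} \approx 14661.0 - 68.235 i$)
$t - J = \left(14661 - 4 i \sqrt{291}\right) - -3706 = \left(14661 - 4 i \sqrt{291}\right) + 3706 = 18367 - 4 i \sqrt{291}$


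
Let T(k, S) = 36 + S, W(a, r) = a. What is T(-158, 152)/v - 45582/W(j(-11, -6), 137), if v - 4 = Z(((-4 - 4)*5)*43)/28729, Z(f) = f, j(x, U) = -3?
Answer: 431325269/28299 ≈ 15242.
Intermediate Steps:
v = 113196/28729 (v = 4 + (((-4 - 4)*5)*43)/28729 = 4 + (-8*5*43)*(1/28729) = 4 - 40*43*(1/28729) = 4 - 1720*1/28729 = 4 - 1720/28729 = 113196/28729 ≈ 3.9401)
T(-158, 152)/v - 45582/W(j(-11, -6), 137) = (36 + 152)/(113196/28729) - 45582/(-3) = 188*(28729/113196) - 45582*(-1/3) = 1350263/28299 + 15194 = 431325269/28299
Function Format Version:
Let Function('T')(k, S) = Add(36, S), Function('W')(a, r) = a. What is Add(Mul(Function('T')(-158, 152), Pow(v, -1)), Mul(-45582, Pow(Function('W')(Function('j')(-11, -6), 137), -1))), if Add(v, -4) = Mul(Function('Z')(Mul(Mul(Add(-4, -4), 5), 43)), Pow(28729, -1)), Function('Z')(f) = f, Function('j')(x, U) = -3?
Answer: Rational(431325269, 28299) ≈ 15242.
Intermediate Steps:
v = Rational(113196, 28729) (v = Add(4, Mul(Mul(Mul(Add(-4, -4), 5), 43), Pow(28729, -1))) = Add(4, Mul(Mul(Mul(-8, 5), 43), Rational(1, 28729))) = Add(4, Mul(Mul(-40, 43), Rational(1, 28729))) = Add(4, Mul(-1720, Rational(1, 28729))) = Add(4, Rational(-1720, 28729)) = Rational(113196, 28729) ≈ 3.9401)
Add(Mul(Function('T')(-158, 152), Pow(v, -1)), Mul(-45582, Pow(Function('W')(Function('j')(-11, -6), 137), -1))) = Add(Mul(Add(36, 152), Pow(Rational(113196, 28729), -1)), Mul(-45582, Pow(-3, -1))) = Add(Mul(188, Rational(28729, 113196)), Mul(-45582, Rational(-1, 3))) = Add(Rational(1350263, 28299), 15194) = Rational(431325269, 28299)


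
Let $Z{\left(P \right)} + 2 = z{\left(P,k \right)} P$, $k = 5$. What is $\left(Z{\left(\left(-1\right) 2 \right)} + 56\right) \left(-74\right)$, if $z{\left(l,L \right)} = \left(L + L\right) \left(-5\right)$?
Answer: $-11396$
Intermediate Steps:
$z{\left(l,L \right)} = - 10 L$ ($z{\left(l,L \right)} = 2 L \left(-5\right) = - 10 L$)
$Z{\left(P \right)} = -2 - 50 P$ ($Z{\left(P \right)} = -2 + \left(-10\right) 5 P = -2 - 50 P$)
$\left(Z{\left(\left(-1\right) 2 \right)} + 56\right) \left(-74\right) = \left(\left(-2 - 50 \left(\left(-1\right) 2\right)\right) + 56\right) \left(-74\right) = \left(\left(-2 - -100\right) + 56\right) \left(-74\right) = \left(\left(-2 + 100\right) + 56\right) \left(-74\right) = \left(98 + 56\right) \left(-74\right) = 154 \left(-74\right) = -11396$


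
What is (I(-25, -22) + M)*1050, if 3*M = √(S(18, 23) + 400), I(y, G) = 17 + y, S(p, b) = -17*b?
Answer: -7350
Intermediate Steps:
M = 1 (M = √(-17*23 + 400)/3 = √(-391 + 400)/3 = √9/3 = (⅓)*3 = 1)
(I(-25, -22) + M)*1050 = ((17 - 25) + 1)*1050 = (-8 + 1)*1050 = -7*1050 = -7350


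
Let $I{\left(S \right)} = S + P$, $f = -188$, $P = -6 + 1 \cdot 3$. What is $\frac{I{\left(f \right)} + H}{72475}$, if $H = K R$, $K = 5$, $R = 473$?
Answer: $\frac{2174}{72475} \approx 0.029997$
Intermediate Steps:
$P = -3$ ($P = -6 + 3 = -3$)
$I{\left(S \right)} = -3 + S$ ($I{\left(S \right)} = S - 3 = -3 + S$)
$H = 2365$ ($H = 5 \cdot 473 = 2365$)
$\frac{I{\left(f \right)} + H}{72475} = \frac{\left(-3 - 188\right) + 2365}{72475} = \left(-191 + 2365\right) \frac{1}{72475} = 2174 \cdot \frac{1}{72475} = \frac{2174}{72475}$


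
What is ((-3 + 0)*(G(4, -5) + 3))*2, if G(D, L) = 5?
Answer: -48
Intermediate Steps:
((-3 + 0)*(G(4, -5) + 3))*2 = ((-3 + 0)*(5 + 3))*2 = -3*8*2 = -24*2 = -48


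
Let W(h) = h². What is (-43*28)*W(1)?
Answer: -1204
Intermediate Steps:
(-43*28)*W(1) = -43*28*1² = -1204*1 = -1204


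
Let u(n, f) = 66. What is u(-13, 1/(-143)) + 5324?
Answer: 5390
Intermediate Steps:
u(-13, 1/(-143)) + 5324 = 66 + 5324 = 5390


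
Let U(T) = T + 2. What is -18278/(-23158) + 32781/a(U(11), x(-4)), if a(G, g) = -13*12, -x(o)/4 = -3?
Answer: -126048505/602108 ≈ -209.35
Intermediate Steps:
x(o) = 12 (x(o) = -4*(-3) = 12)
U(T) = 2 + T
a(G, g) = -156
-18278/(-23158) + 32781/a(U(11), x(-4)) = -18278/(-23158) + 32781/(-156) = -18278*(-1/23158) + 32781*(-1/156) = 9139/11579 - 10927/52 = -126048505/602108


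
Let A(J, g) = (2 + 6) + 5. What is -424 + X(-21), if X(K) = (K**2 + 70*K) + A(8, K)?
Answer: -1440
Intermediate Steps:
A(J, g) = 13 (A(J, g) = 8 + 5 = 13)
X(K) = 13 + K**2 + 70*K (X(K) = (K**2 + 70*K) + 13 = 13 + K**2 + 70*K)
-424 + X(-21) = -424 + (13 + (-21)**2 + 70*(-21)) = -424 + (13 + 441 - 1470) = -424 - 1016 = -1440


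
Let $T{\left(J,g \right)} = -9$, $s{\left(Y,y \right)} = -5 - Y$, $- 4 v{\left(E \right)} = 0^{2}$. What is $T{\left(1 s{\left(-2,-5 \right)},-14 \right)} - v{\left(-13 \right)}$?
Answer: $-9$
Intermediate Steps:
$v{\left(E \right)} = 0$ ($v{\left(E \right)} = - \frac{0^{2}}{4} = \left(- \frac{1}{4}\right) 0 = 0$)
$T{\left(1 s{\left(-2,-5 \right)},-14 \right)} - v{\left(-13 \right)} = -9 - 0 = -9 + 0 = -9$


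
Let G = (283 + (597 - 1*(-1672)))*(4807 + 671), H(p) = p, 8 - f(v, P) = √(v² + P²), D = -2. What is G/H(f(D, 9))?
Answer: -37279616/7 - 4659952*√85/7 ≈ -1.1463e+7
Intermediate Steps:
f(v, P) = 8 - √(P² + v²) (f(v, P) = 8 - √(v² + P²) = 8 - √(P² + v²))
G = 13979856 (G = (283 + (597 + 1672))*5478 = (283 + 2269)*5478 = 2552*5478 = 13979856)
G/H(f(D, 9)) = 13979856/(8 - √(9² + (-2)²)) = 13979856/(8 - √(81 + 4)) = 13979856/(8 - √85)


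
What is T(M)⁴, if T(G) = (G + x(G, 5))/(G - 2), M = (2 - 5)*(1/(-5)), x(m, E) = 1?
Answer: 4096/2401 ≈ 1.7060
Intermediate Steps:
M = ⅗ (M = -3*(-1)/5 = -3*(-⅕) = ⅗ ≈ 0.60000)
T(G) = (1 + G)/(-2 + G) (T(G) = (G + 1)/(G - 2) = (1 + G)/(-2 + G))
T(M)⁴ = ((1 + ⅗)/(-2 + ⅗))⁴ = ((8/5)/(-7/5))⁴ = (-5/7*8/5)⁴ = (-8/7)⁴ = 4096/2401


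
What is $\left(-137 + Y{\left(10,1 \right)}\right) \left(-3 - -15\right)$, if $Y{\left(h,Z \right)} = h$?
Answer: $-1524$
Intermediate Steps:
$\left(-137 + Y{\left(10,1 \right)}\right) \left(-3 - -15\right) = \left(-137 + 10\right) \left(-3 - -15\right) = - 127 \left(-3 + 15\right) = \left(-127\right) 12 = -1524$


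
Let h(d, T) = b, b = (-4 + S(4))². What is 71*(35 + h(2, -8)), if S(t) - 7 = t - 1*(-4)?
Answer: 11076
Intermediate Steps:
S(t) = 11 + t (S(t) = 7 + (t - 1*(-4)) = 7 + (t + 4) = 7 + (4 + t) = 11 + t)
b = 121 (b = (-4 + (11 + 4))² = (-4 + 15)² = 11² = 121)
h(d, T) = 121
71*(35 + h(2, -8)) = 71*(35 + 121) = 71*156 = 11076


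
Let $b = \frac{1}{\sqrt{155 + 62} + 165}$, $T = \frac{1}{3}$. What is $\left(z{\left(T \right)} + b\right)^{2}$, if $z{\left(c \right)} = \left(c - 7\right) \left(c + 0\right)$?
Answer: $\frac{145085386601}{29541998592} + \frac{538675 \sqrt{217}}{3282444288} \approx 4.9136$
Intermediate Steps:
$T = \frac{1}{3} \approx 0.33333$
$b = \frac{1}{165 + \sqrt{217}}$ ($b = \frac{1}{\sqrt{217} + 165} = \frac{1}{165 + \sqrt{217}} \approx 0.0055639$)
$z{\left(c \right)} = c \left(-7 + c\right)$ ($z{\left(c \right)} = \left(-7 + c\right) c = c \left(-7 + c\right)$)
$\left(z{\left(T \right)} + b\right)^{2} = \left(\frac{-7 + \frac{1}{3}}{3} + \left(\frac{165}{27008} - \frac{\sqrt{217}}{27008}\right)\right)^{2} = \left(\frac{1}{3} \left(- \frac{20}{3}\right) + \left(\frac{165}{27008} - \frac{\sqrt{217}}{27008}\right)\right)^{2} = \left(- \frac{20}{9} + \left(\frac{165}{27008} - \frac{\sqrt{217}}{27008}\right)\right)^{2} = \left(- \frac{538675}{243072} - \frac{\sqrt{217}}{27008}\right)^{2}$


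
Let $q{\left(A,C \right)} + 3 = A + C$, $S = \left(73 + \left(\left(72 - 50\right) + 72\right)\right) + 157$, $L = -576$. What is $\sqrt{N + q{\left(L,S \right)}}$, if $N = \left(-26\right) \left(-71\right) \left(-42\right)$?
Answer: $3 i \sqrt{8643} \approx 278.9 i$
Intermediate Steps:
$S = 324$ ($S = \left(73 + \left(22 + 72\right)\right) + 157 = \left(73 + 94\right) + 157 = 167 + 157 = 324$)
$q{\left(A,C \right)} = -3 + A + C$ ($q{\left(A,C \right)} = -3 + \left(A + C\right) = -3 + A + C$)
$N = -77532$ ($N = 1846 \left(-42\right) = -77532$)
$\sqrt{N + q{\left(L,S \right)}} = \sqrt{-77532 - 255} = \sqrt{-77787} = 3 i \sqrt{8643}$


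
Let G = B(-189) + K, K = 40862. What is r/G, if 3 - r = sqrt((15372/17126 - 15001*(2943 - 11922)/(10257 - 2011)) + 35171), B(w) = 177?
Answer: 3/41039 - sqrt(5240869309032225782)/413969175346 ≈ -0.0054570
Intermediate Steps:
G = 41039 (G = 177 + 40862 = 41039)
r = 3 - sqrt(5240869309032225782)/10087214 (r = 3 - sqrt((15372/17126 - 15001*(2943 - 11922)/(10257 - 2011)) + 35171) = 3 - sqrt((15372*(1/17126) - 15001/(8246/(-8979))) + 35171) = 3 - sqrt((7686/8563 - 15001/(8246*(-1/8979))) + 35171) = 3 - sqrt((7686/8563 - 15001/(-8246/8979)) + 35171) = 3 - sqrt((7686/8563 - 15001*(-8979/8246)) + 35171) = 3 - sqrt((7686/8563 + 19241997/1178) + 35171) = 3 - sqrt(164778274419/10087214 + 35171) = 3 - sqrt(519555678013/10087214) = 3 - sqrt(5240869309032225782)/10087214 ≈ -223.95)
r/G = (3 - sqrt(5240869309032225782)/10087214)/41039 = (3 - sqrt(5240869309032225782)/10087214)*(1/41039) = 3/41039 - sqrt(5240869309032225782)/413969175346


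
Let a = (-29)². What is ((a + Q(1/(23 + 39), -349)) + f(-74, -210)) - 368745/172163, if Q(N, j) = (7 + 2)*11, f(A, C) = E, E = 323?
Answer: 217073124/172163 ≈ 1260.9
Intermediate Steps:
a = 841
f(A, C) = 323
Q(N, j) = 99 (Q(N, j) = 9*11 = 99)
((a + Q(1/(23 + 39), -349)) + f(-74, -210)) - 368745/172163 = ((841 + 99) + 323) - 368745/172163 = (940 + 323) - 368745*1/172163 = 1263 - 368745/172163 = 217073124/172163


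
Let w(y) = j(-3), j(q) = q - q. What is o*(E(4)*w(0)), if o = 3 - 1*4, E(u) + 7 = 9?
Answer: 0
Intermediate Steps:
j(q) = 0
E(u) = 2 (E(u) = -7 + 9 = 2)
w(y) = 0
o = -1 (o = 3 - 4 = -1)
o*(E(4)*w(0)) = -2*0 = -1*0 = 0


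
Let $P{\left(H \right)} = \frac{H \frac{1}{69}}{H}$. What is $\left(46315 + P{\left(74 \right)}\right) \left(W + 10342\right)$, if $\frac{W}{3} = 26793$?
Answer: $\frac{289920365656}{69} \approx 4.2017 \cdot 10^{9}$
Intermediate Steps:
$W = 80379$ ($W = 3 \cdot 26793 = 80379$)
$P{\left(H \right)} = \frac{1}{69}$ ($P{\left(H \right)} = \frac{H \frac{1}{69}}{H} = \frac{\frac{1}{69} H}{H} = \frac{1}{69}$)
$\left(46315 + P{\left(74 \right)}\right) \left(W + 10342\right) = \left(46315 + \frac{1}{69}\right) \left(80379 + 10342\right) = \frac{3195736}{69} \cdot 90721 = \frac{289920365656}{69}$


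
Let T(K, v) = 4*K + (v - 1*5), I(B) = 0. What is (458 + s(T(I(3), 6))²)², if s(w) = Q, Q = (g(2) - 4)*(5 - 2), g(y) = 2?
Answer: 244036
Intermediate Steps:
T(K, v) = -5 + v + 4*K (T(K, v) = 4*K + (v - 5) = 4*K + (-5 + v) = -5 + v + 4*K)
Q = -6 (Q = (2 - 4)*(5 - 2) = -2*3 = -6)
s(w) = -6
(458 + s(T(I(3), 6))²)² = (458 + (-6)²)² = (458 + 36)² = 494² = 244036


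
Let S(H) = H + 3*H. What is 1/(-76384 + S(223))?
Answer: -1/75492 ≈ -1.3246e-5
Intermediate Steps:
S(H) = 4*H
1/(-76384 + S(223)) = 1/(-76384 + 4*223) = 1/(-76384 + 892) = 1/(-75492) = -1/75492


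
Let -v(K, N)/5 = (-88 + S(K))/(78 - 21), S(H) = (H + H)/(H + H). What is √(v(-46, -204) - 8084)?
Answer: I*√2915569/19 ≈ 89.869*I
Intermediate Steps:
S(H) = 1 (S(H) = (2*H)/((2*H)) = (2*H)*(1/(2*H)) = 1)
v(K, N) = 145/19 (v(K, N) = -5*(-88 + 1)/(78 - 21) = -(-435)/57 = -5*(-29/19) = 145/19)
√(v(-46, -204) - 8084) = √(145/19 - 8084) = √(-153451/19) = I*√2915569/19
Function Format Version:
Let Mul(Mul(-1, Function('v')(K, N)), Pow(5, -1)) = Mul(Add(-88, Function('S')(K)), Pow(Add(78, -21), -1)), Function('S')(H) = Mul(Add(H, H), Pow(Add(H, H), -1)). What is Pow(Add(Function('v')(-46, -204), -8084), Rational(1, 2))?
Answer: Mul(Rational(1, 19), I, Pow(2915569, Rational(1, 2))) ≈ Mul(89.869, I)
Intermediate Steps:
Function('S')(H) = 1 (Function('S')(H) = Mul(Mul(2, H), Pow(Mul(2, H), -1)) = Mul(Mul(2, H), Mul(Rational(1, 2), Pow(H, -1))) = 1)
Function('v')(K, N) = Rational(145, 19) (Function('v')(K, N) = Mul(-5, Mul(Add(-88, 1), Pow(Add(78, -21), -1))) = Mul(-5, Mul(-87, Pow(57, -1))) = Mul(-5, Mul(-87, Rational(1, 57))) = Mul(-5, Rational(-29, 19)) = Rational(145, 19))
Pow(Add(Function('v')(-46, -204), -8084), Rational(1, 2)) = Pow(Add(Rational(145, 19), -8084), Rational(1, 2)) = Pow(Rational(-153451, 19), Rational(1, 2)) = Mul(Rational(1, 19), I, Pow(2915569, Rational(1, 2)))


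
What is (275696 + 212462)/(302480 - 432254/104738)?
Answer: 25564346302/15840358993 ≈ 1.6139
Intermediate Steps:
(275696 + 212462)/(302480 - 432254/104738) = 488158/(302480 - 432254*1/104738) = 488158/(302480 - 216127/52369) = 488158/(15840358993/52369) = 488158*(52369/15840358993) = 25564346302/15840358993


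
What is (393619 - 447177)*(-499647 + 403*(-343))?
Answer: 34163362808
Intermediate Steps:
(393619 - 447177)*(-499647 + 403*(-343)) = -53558*(-499647 - 138229) = -53558*(-637876) = 34163362808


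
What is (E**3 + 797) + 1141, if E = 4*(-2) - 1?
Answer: 1209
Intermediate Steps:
E = -9 (E = -8 - 1 = -9)
(E**3 + 797) + 1141 = ((-9)**3 + 797) + 1141 = (-729 + 797) + 1141 = 68 + 1141 = 1209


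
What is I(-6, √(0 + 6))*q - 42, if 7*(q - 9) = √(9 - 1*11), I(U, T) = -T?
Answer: -42 - √6*(63 + I*√2)/7 ≈ -64.045 - 0.49487*I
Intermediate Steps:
q = 9 + I*√2/7 (q = 9 + √(9 - 1*11)/7 = 9 + √(9 - 11)/7 = 9 + √(-2)/7 = 9 + (I*√2)/7 = 9 + I*√2/7 ≈ 9.0 + 0.20203*I)
I(-6, √(0 + 6))*q - 42 = (-√(0 + 6))*(9 + I*√2/7) - 42 = (-√6)*(9 + I*√2/7) - 42 = -√6*(9 + I*√2/7) - 42 = -42 - √6*(9 + I*√2/7)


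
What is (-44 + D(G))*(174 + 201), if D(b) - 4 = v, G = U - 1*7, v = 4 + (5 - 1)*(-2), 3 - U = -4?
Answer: -16500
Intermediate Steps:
U = 7 (U = 3 - 1*(-4) = 3 + 4 = 7)
v = -4 (v = 4 + 4*(-2) = 4 - 8 = -4)
G = 0 (G = 7 - 1*7 = 7 - 7 = 0)
D(b) = 0 (D(b) = 4 - 4 = 0)
(-44 + D(G))*(174 + 201) = (-44 + 0)*(174 + 201) = -44*375 = -16500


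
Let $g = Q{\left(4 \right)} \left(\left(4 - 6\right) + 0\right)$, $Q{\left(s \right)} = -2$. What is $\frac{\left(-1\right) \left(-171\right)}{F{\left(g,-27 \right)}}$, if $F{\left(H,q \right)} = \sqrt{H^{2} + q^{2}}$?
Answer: $\frac{171 \sqrt{745}}{745} \approx 6.265$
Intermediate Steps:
$g = 4$ ($g = - 2 \left(\left(4 - 6\right) + 0\right) = - 2 \left(-2 + 0\right) = \left(-2\right) \left(-2\right) = 4$)
$\frac{\left(-1\right) \left(-171\right)}{F{\left(g,-27 \right)}} = \frac{\left(-1\right) \left(-171\right)}{\sqrt{4^{2} + \left(-27\right)^{2}}} = \frac{171}{\sqrt{16 + 729}} = \frac{171}{\sqrt{745}} = 171 \frac{\sqrt{745}}{745} = \frac{171 \sqrt{745}}{745}$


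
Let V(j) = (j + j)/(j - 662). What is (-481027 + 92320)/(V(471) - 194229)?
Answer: 24747679/12366227 ≈ 2.0012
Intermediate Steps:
V(j) = 2*j/(-662 + j) (V(j) = (2*j)/(-662 + j) = 2*j/(-662 + j))
(-481027 + 92320)/(V(471) - 194229) = (-481027 + 92320)/(2*471/(-662 + 471) - 194229) = -388707/(2*471/(-191) - 194229) = -388707/(2*471*(-1/191) - 194229) = -388707/(-942/191 - 194229) = -388707/(-37098681/191) = -388707*(-191/37098681) = 24747679/12366227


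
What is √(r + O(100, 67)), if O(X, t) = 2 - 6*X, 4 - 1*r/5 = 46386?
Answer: 2*I*√58127 ≈ 482.19*I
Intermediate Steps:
r = -231910 (r = 20 - 5*46386 = 20 - 231930 = -231910)
√(r + O(100, 67)) = √(-231910 + (2 - 6*100)) = √(-231910 + (2 - 600)) = √(-231910 - 598) = √(-232508) = 2*I*√58127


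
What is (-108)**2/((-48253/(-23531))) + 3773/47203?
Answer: 12955781020121/2277686359 ≈ 5688.1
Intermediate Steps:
(-108)**2/((-48253/(-23531))) + 3773/47203 = 11664/((-48253*(-1/23531))) + 3773*(1/47203) = 11664/(48253/23531) + 3773/47203 = 11664*(23531/48253) + 3773/47203 = 274465584/48253 + 3773/47203 = 12955781020121/2277686359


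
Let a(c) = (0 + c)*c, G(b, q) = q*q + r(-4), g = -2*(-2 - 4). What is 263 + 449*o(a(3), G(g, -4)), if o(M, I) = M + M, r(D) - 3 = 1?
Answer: 8345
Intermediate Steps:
g = 12 (g = -2*(-6) = 12)
r(D) = 4 (r(D) = 3 + 1 = 4)
G(b, q) = 4 + q² (G(b, q) = q*q + 4 = q² + 4 = 4 + q²)
a(c) = c² (a(c) = c*c = c²)
o(M, I) = 2*M
263 + 449*o(a(3), G(g, -4)) = 263 + 449*(2*3²) = 263 + 449*(2*9) = 263 + 449*18 = 263 + 8082 = 8345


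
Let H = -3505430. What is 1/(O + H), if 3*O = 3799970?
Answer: -3/6716320 ≈ -4.4667e-7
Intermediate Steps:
O = 3799970/3 (O = (⅓)*3799970 = 3799970/3 ≈ 1.2667e+6)
1/(O + H) = 1/(3799970/3 - 3505430) = 1/(-6716320/3) = -3/6716320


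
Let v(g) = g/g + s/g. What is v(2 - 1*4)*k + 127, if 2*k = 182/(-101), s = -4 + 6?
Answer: 127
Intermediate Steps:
s = 2
k = -91/101 (k = (182/(-101))/2 = (182*(-1/101))/2 = (½)*(-182/101) = -91/101 ≈ -0.90099)
v(g) = 1 + 2/g (v(g) = g/g + 2/g = 1 + 2/g)
v(2 - 1*4)*k + 127 = ((2 + (2 - 1*4))/(2 - 1*4))*(-91/101) + 127 = ((2 + (2 - 4))/(2 - 4))*(-91/101) + 127 = ((2 - 2)/(-2))*(-91/101) + 127 = -½*0*(-91/101) + 127 = 0*(-91/101) + 127 = 0 + 127 = 127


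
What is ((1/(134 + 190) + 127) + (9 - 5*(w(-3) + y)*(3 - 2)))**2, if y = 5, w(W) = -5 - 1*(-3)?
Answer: 1537032025/104976 ≈ 14642.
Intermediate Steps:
w(W) = -2 (w(W) = -5 + 3 = -2)
((1/(134 + 190) + 127) + (9 - 5*(w(-3) + y)*(3 - 2)))**2 = ((1/(134 + 190) + 127) + (9 - 5*(-2 + 5)*(3 - 2)))**2 = ((1/324 + 127) + (9 - 15))**2 = ((1/324 + 127) + (9 - 5*3))**2 = (41149/324 + (9 - 15))**2 = (41149/324 - 6)**2 = (39205/324)**2 = 1537032025/104976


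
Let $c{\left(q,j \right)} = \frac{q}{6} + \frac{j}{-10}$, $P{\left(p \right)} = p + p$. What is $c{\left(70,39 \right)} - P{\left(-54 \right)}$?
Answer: $\frac{3473}{30} \approx 115.77$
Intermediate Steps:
$P{\left(p \right)} = 2 p$
$c{\left(q,j \right)} = - \frac{j}{10} + \frac{q}{6}$ ($c{\left(q,j \right)} = q \frac{1}{6} + j \left(- \frac{1}{10}\right) = \frac{q}{6} - \frac{j}{10} = - \frac{j}{10} + \frac{q}{6}$)
$c{\left(70,39 \right)} - P{\left(-54 \right)} = \left(\left(- \frac{1}{10}\right) 39 + \frac{1}{6} \cdot 70\right) - 2 \left(-54\right) = \left(- \frac{39}{10} + \frac{35}{3}\right) - -108 = \frac{233}{30} + 108 = \frac{3473}{30}$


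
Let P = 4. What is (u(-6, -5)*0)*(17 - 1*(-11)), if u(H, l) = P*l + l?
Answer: 0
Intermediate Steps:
u(H, l) = 5*l (u(H, l) = 4*l + l = 5*l)
(u(-6, -5)*0)*(17 - 1*(-11)) = ((5*(-5))*0)*(17 - 1*(-11)) = (-25*0)*(17 + 11) = 0*28 = 0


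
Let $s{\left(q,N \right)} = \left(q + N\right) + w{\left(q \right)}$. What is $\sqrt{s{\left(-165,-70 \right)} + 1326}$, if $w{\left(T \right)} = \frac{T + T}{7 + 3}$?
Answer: $23 \sqrt{2} \approx 32.527$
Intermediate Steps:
$w{\left(T \right)} = \frac{T}{5}$ ($w{\left(T \right)} = \frac{2 T}{10} = 2 T \frac{1}{10} = \frac{T}{5}$)
$s{\left(q,N \right)} = N + \frac{6 q}{5}$ ($s{\left(q,N \right)} = \left(q + N\right) + \frac{q}{5} = \left(N + q\right) + \frac{q}{5} = N + \frac{6 q}{5}$)
$\sqrt{s{\left(-165,-70 \right)} + 1326} = \sqrt{\left(-70 + \frac{6}{5} \left(-165\right)\right) + 1326} = \sqrt{\left(-70 - 198\right) + 1326} = \sqrt{-268 + 1326} = \sqrt{1058} = 23 \sqrt{2}$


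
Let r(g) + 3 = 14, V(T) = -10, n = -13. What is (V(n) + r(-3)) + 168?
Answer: 169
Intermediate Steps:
r(g) = 11 (r(g) = -3 + 14 = 11)
(V(n) + r(-3)) + 168 = (-10 + 11) + 168 = 1 + 168 = 169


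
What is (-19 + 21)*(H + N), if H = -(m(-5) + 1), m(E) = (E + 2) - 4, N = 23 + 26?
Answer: 110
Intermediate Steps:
N = 49
m(E) = -2 + E (m(E) = (2 + E) - 4 = -2 + E)
H = 6 (H = -((-2 - 5) + 1) = -(-7 + 1) = -1*(-6) = 6)
(-19 + 21)*(H + N) = (-19 + 21)*(6 + 49) = 2*55 = 110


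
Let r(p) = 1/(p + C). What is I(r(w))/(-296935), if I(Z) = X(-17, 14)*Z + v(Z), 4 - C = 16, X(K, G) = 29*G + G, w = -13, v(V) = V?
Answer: 421/7423375 ≈ 5.6713e-5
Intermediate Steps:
X(K, G) = 30*G
C = -12 (C = 4 - 1*16 = 4 - 16 = -12)
r(p) = 1/(-12 + p) (r(p) = 1/(p - 12) = 1/(-12 + p))
I(Z) = 421*Z (I(Z) = (30*14)*Z + Z = 420*Z + Z = 421*Z)
I(r(w))/(-296935) = (421/(-12 - 13))/(-296935) = (421/(-25))*(-1/296935) = (421*(-1/25))*(-1/296935) = -421/25*(-1/296935) = 421/7423375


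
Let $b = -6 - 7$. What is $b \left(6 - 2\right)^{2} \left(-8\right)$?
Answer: $1664$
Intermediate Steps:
$b = -13$ ($b = -6 - 7 = -13$)
$b \left(6 - 2\right)^{2} \left(-8\right) = - 13 \left(6 - 2\right)^{2} \left(-8\right) = - 13 \cdot 4^{2} \left(-8\right) = \left(-13\right) 16 \left(-8\right) = \left(-208\right) \left(-8\right) = 1664$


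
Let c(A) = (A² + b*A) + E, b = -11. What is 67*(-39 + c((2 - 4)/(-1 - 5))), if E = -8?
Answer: -30485/9 ≈ -3387.2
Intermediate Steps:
c(A) = -8 + A² - 11*A (c(A) = (A² - 11*A) - 8 = -8 + A² - 11*A)
67*(-39 + c((2 - 4)/(-1 - 5))) = 67*(-39 + (-8 + ((2 - 4)/(-1 - 5))² - 11*(2 - 4)/(-1 - 5))) = 67*(-39 + (-8 + (-2/(-6))² - (-22)/(-6))) = 67*(-39 + (-8 + (-2*(-⅙))² - (-22)*(-1)/6)) = 67*(-39 + (-8 + (⅓)² - 11*⅓)) = 67*(-39 + (-8 + ⅑ - 11/3)) = 67*(-39 - 104/9) = 67*(-455/9) = -30485/9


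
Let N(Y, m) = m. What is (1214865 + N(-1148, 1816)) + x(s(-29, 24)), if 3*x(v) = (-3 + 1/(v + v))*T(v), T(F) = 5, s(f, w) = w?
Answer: 175201349/144 ≈ 1.2167e+6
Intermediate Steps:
x(v) = -5 + 5/(6*v) (x(v) = ((-3 + 1/(v + v))*5)/3 = ((-3 + 1/(2*v))*5)/3 = (-15 + 5/(2*v))/3 = -5 + 5/(6*v))
(1214865 + N(-1148, 1816)) + x(s(-29, 24)) = (1214865 + 1816) + (-5 + (⅚)/24) = 1216681 + (-5 + (⅚)*(1/24)) = 1216681 + (-5 + 5/144) = 1216681 - 715/144 = 175201349/144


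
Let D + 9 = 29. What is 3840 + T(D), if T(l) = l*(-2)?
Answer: 3800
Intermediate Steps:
D = 20 (D = -9 + 29 = 20)
T(l) = -2*l
3840 + T(D) = 3840 - 2*20 = 3840 - 40 = 3800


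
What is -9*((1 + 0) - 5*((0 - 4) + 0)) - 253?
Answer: -442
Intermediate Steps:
-9*((1 + 0) - 5*((0 - 4) + 0)) - 253 = -9*(1 - 5*(-4 + 0)) - 253 = -9*(1 - 5*(-4)) - 253 = -9*(1 + 20) - 253 = -9*21 - 253 = -189 - 253 = -442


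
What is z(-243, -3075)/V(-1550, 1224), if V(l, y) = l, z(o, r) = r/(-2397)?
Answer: -41/49538 ≈ -0.00082765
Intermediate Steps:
z(o, r) = -r/2397 (z(o, r) = r*(-1/2397) = -r/2397)
z(-243, -3075)/V(-1550, 1224) = -1/2397*(-3075)/(-1550) = (1025/799)*(-1/1550) = -41/49538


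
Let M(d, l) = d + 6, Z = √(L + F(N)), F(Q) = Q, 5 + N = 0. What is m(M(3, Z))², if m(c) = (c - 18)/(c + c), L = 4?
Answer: ¼ ≈ 0.25000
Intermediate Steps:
N = -5 (N = -5 + 0 = -5)
Z = I (Z = √(4 - 5) = √(-1) = I ≈ 1.0*I)
M(d, l) = 6 + d
m(c) = (-18 + c)/(2*c) (m(c) = (-18 + c)/((2*c)) = (-18 + c)*(1/(2*c)) = (-18 + c)/(2*c))
m(M(3, Z))² = ((-18 + (6 + 3))/(2*(6 + 3)))² = ((½)*(-18 + 9)/9)² = ((½)*(⅑)*(-9))² = (-½)² = ¼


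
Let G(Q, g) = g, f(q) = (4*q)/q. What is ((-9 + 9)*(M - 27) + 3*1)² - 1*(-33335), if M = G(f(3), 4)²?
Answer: 33344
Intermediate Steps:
f(q) = 4
M = 16 (M = 4² = 16)
((-9 + 9)*(M - 27) + 3*1)² - 1*(-33335) = ((-9 + 9)*(16 - 27) + 3*1)² - 1*(-33335) = (0*(-11) + 3)² + 33335 = (0 + 3)² + 33335 = 3² + 33335 = 9 + 33335 = 33344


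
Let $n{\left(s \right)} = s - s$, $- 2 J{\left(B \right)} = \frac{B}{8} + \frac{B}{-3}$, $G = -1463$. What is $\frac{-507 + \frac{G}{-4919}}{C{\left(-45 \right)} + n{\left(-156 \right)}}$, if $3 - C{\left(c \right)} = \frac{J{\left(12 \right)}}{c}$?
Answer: $- \frac{89728920}{536171} \approx -167.35$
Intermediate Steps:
$J{\left(B \right)} = \frac{5 B}{48}$ ($J{\left(B \right)} = - \frac{\frac{B}{8} + \frac{B}{-3}}{2} = - \frac{B \frac{1}{8} + B \left(- \frac{1}{3}\right)}{2} = - \frac{\frac{B}{8} - \frac{B}{3}}{2} = - \frac{\left(- \frac{5}{24}\right) B}{2} = \frac{5 B}{48}$)
$n{\left(s \right)} = 0$
$C{\left(c \right)} = 3 - \frac{5}{4 c}$ ($C{\left(c \right)} = 3 - \frac{\frac{5}{48} \cdot 12}{c} = 3 - \frac{5}{4 c}$)
$\frac{-507 + \frac{G}{-4919}}{C{\left(-45 \right)} + n{\left(-156 \right)}} = \frac{-507 - \frac{1463}{-4919}}{\left(3 - \frac{5}{4 \left(-45\right)}\right) + 0} = \frac{-507 - - \frac{1463}{4919}}{\left(3 - - \frac{1}{36}\right) + 0} = \frac{-507 + \frac{1463}{4919}}{\left(3 + \frac{1}{36}\right) + 0} = - \frac{2492470}{4919 \left(\frac{109}{36} + 0\right)} = - \frac{2492470}{4919 \cdot \frac{109}{36}} = \left(- \frac{2492470}{4919}\right) \frac{36}{109} = - \frac{89728920}{536171}$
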